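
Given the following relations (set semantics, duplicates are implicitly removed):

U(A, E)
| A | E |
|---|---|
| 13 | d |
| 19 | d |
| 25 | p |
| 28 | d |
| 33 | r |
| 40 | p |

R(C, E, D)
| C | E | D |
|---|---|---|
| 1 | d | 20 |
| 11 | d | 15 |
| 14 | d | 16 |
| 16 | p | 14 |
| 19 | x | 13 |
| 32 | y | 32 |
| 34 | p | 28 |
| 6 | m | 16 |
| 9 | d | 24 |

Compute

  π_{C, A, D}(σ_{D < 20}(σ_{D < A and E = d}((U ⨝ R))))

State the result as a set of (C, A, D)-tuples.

Joining U and R on E yields {(13, d, 1, 20), (13, d, 11, 15), (13, d, 14, 16), (13, d, 9, 24), (19, d, 1, 20), (19, d, 11, 15), (19, d, 14, 16), (19, d, 9, 24), (25, p, 16, 14), (25, p, 34, 28), (28, d, 1, 20), (28, d, 11, 15), (28, d, 14, 16), (28, d, 9, 24), (40, p, 16, 14), (40, p, 34, 28)}.
Selection D < A and E = d: {(19, d, 11, 15), (19, d, 14, 16), (28, d, 1, 20), (28, d, 11, 15), (28, d, 14, 16), (28, d, 9, 24)}
Selection D < 20: {(19, d, 11, 15), (19, d, 14, 16), (28, d, 11, 15), (28, d, 14, 16)}
π_{C, A, D} gives {(11, 19, 15), (11, 28, 15), (14, 19, 16), (14, 28, 16)}.

{(11, 19, 15), (11, 28, 15), (14, 19, 16), (14, 28, 16)}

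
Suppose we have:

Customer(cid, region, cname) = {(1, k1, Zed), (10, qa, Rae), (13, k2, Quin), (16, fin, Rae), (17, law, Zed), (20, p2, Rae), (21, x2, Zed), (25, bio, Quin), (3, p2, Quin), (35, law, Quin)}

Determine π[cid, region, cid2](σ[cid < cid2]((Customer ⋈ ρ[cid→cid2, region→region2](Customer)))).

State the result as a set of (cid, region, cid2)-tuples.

{(1, k1, 17), (1, k1, 21), (10, qa, 16), (10, qa, 20), (13, k2, 25), (13, k2, 35), (16, fin, 20), (17, law, 21), (25, bio, 35), (3, p2, 13), (3, p2, 25), (3, p2, 35)}

ρ[cid→cid2, region→region2]: schema becomes (cid2, region2, cname); tuples unchanged.
Joining Customer and ρ[cid→cid2, region→region2](Customer) on cname yields {(1, k1, Zed, 1, k1), (1, k1, Zed, 17, law), (1, k1, Zed, 21, x2), (10, qa, Rae, 10, qa), (10, qa, Rae, 16, fin), (10, qa, Rae, 20, p2), (13, k2, Quin, 13, k2), (13, k2, Quin, 25, bio), (13, k2, Quin, 3, p2), (13, k2, Quin, 35, law), (16, fin, Rae, 10, qa), (16, fin, Rae, 16, fin), (16, fin, Rae, 20, p2), (17, law, Zed, 1, k1), (17, law, Zed, 17, law), (17, law, Zed, 21, x2), (20, p2, Rae, 10, qa), (20, p2, Rae, 16, fin), (20, p2, Rae, 20, p2), (21, x2, Zed, 1, k1), (21, x2, Zed, 17, law), (21, x2, Zed, 21, x2), (25, bio, Quin, 13, k2), (25, bio, Quin, 25, bio), (25, bio, Quin, 3, p2), (25, bio, Quin, 35, law), (3, p2, Quin, 13, k2), (3, p2, Quin, 25, bio), (3, p2, Quin, 3, p2), (3, p2, Quin, 35, law), (35, law, Quin, 13, k2), (35, law, Quin, 25, bio), (35, law, Quin, 3, p2), (35, law, Quin, 35, law)}.
Filtering on cid < cid2 leaves {(1, k1, Zed, 17, law), (1, k1, Zed, 21, x2), (10, qa, Rae, 16, fin), (10, qa, Rae, 20, p2), (13, k2, Quin, 25, bio), (13, k2, Quin, 35, law), (16, fin, Rae, 20, p2), (17, law, Zed, 21, x2), (25, bio, Quin, 35, law), (3, p2, Quin, 13, k2), (3, p2, Quin, 25, bio), (3, p2, Quin, 35, law)}.
Keep only column(s) cid, region, cid2: {(1, k1, 17), (1, k1, 21), (10, qa, 16), (10, qa, 20), (13, k2, 25), (13, k2, 35), (16, fin, 20), (17, law, 21), (25, bio, 35), (3, p2, 13), (3, p2, 25), (3, p2, 35)}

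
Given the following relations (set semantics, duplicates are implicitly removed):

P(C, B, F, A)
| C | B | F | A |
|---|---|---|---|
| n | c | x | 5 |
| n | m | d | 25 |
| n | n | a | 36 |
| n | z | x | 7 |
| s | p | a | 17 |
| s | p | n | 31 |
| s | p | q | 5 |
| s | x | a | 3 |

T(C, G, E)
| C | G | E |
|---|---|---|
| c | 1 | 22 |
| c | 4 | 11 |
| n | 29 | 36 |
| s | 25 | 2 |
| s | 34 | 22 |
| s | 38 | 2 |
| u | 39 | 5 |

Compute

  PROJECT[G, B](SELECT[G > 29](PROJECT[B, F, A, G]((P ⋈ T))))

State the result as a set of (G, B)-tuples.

{(34, p), (34, x), (38, p), (38, x)}

P ⋈ T (natural join on C): {(n, c, x, 5, 29, 36), (n, m, d, 25, 29, 36), (n, n, a, 36, 29, 36), (n, z, x, 7, 29, 36), (s, p, a, 17, 25, 2), (s, p, a, 17, 34, 22), (s, p, a, 17, 38, 2), (s, p, n, 31, 25, 2), (s, p, n, 31, 34, 22), (s, p, n, 31, 38, 2), (s, p, q, 5, 25, 2), (s, p, q, 5, 34, 22), (s, p, q, 5, 38, 2), (s, x, a, 3, 25, 2), (s, x, a, 3, 34, 22), (s, x, a, 3, 38, 2)}
π_{B, F, A, G} gives {(c, x, 5, 29), (m, d, 25, 29), (n, a, 36, 29), (p, a, 17, 25), (p, a, 17, 34), (p, a, 17, 38), (p, n, 31, 25), (p, n, 31, 34), (p, n, 31, 38), (p, q, 5, 25), (p, q, 5, 34), (p, q, 5, 38), (x, a, 3, 25), (x, a, 3, 34), (x, a, 3, 38), (z, x, 7, 29)}.
Selection G > 29: {(p, a, 17, 34), (p, a, 17, 38), (p, n, 31, 34), (p, n, 31, 38), (p, q, 5, 34), (p, q, 5, 38), (x, a, 3, 34), (x, a, 3, 38)}
π_{G, B} gives {(34, p), (34, x), (38, p), (38, x)} (4 duplicate(s) eliminated).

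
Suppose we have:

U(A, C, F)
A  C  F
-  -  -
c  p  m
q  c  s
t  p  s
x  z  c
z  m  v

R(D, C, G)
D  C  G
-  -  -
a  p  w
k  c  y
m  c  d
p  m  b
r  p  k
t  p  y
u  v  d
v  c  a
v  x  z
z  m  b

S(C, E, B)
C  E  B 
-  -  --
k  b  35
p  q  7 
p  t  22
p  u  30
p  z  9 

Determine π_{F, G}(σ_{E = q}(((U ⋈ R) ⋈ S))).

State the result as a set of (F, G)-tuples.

{(m, k), (m, w), (m, y), (s, k), (s, w), (s, y)}

U ⋈ R (natural join on C): {(c, p, m, a, w), (c, p, m, r, k), (c, p, m, t, y), (q, c, s, k, y), (q, c, s, m, d), (q, c, s, v, a), (t, p, s, a, w), (t, p, s, r, k), (t, p, s, t, y), (z, m, v, p, b), (z, m, v, z, b)}
(U ⋈ R) ⋈ S (natural join on C): {(c, p, m, a, w, q, 7), (c, p, m, a, w, t, 22), (c, p, m, a, w, u, 30), (c, p, m, a, w, z, 9), (c, p, m, r, k, q, 7), (c, p, m, r, k, t, 22), (c, p, m, r, k, u, 30), (c, p, m, r, k, z, 9), (c, p, m, t, y, q, 7), (c, p, m, t, y, t, 22), (c, p, m, t, y, u, 30), (c, p, m, t, y, z, 9), (t, p, s, a, w, q, 7), (t, p, s, a, w, t, 22), (t, p, s, a, w, u, 30), (t, p, s, a, w, z, 9), (t, p, s, r, k, q, 7), (t, p, s, r, k, t, 22), (t, p, s, r, k, u, 30), (t, p, s, r, k, z, 9), (t, p, s, t, y, q, 7), (t, p, s, t, y, t, 22), (t, p, s, t, y, u, 30), (t, p, s, t, y, z, 9)}
Filtering on E = q leaves {(c, p, m, a, w, q, 7), (c, p, m, r, k, q, 7), (c, p, m, t, y, q, 7), (t, p, s, a, w, q, 7), (t, p, s, r, k, q, 7), (t, p, s, t, y, q, 7)}.
π[F, G]: project onto (F, G) → {(m, k), (m, w), (m, y), (s, k), (s, w), (s, y)}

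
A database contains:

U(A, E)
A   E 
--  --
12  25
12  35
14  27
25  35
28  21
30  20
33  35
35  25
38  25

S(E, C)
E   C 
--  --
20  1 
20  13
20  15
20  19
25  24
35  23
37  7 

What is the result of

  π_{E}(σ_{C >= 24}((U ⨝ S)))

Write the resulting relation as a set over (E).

{25}

Joining U and S on E yields {(12, 25, 24), (12, 35, 23), (25, 35, 23), (30, 20, 1), (30, 20, 13), (30, 20, 15), (30, 20, 19), (33, 35, 23), (35, 25, 24), (38, 25, 24)}.
Selection C >= 24: {(12, 25, 24), (35, 25, 24), (38, 25, 24)}
π[E]: project onto (E) (2 duplicate(s) eliminated) → {25}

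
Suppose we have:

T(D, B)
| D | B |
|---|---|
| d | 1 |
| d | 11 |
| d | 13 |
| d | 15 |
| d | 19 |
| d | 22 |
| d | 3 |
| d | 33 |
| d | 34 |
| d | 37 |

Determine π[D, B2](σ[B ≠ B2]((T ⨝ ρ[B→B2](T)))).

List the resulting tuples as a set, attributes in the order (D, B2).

ρ[B→B2]: schema becomes (D, B2); tuples unchanged.
Joining T and ρ[B→B2](T) on D yields {(d, 1, 1), (d, 1, 11), (d, 1, 13), (d, 1, 15), (d, 1, 19), (d, 1, 22), (d, 1, 3), (d, 1, 33), (d, 1, 34), (d, 1, 37), (d, 11, 1), (d, 11, 11), (d, 11, 13), (d, 11, 15), (d, 11, 19), (d, 11, 22), (d, 11, 3), (d, 11, 33), (d, 11, 34), (d, 11, 37), (d, 13, 1), (d, 13, 11), (d, 13, 13), (d, 13, 15), (d, 13, 19), (d, 13, 22), (d, 13, 3), (d, 13, 33), (d, 13, 34), (d, 13, 37), (d, 15, 1), (d, 15, 11), (d, 15, 13), (d, 15, 15), (d, 15, 19), (d, 15, 22), (d, 15, 3), (d, 15, 33), (d, 15, 34), (d, 15, 37), (d, 19, 1), (d, 19, 11), (d, 19, 13), (d, 19, 15), (d, 19, 19), (d, 19, 22), (d, 19, 3), (d, 19, 33), (d, 19, 34), (d, 19, 37), (d, 22, 1), (d, 22, 11), (d, 22, 13), (d, 22, 15), (d, 22, 19), (d, 22, 22), (d, 22, 3), (d, 22, 33), (d, 22, 34), (d, 22, 37), (d, 3, 1), (d, 3, 11), (d, 3, 13), (d, 3, 15), (d, 3, 19), (d, 3, 22), (d, 3, 3), (d, 3, 33), (d, 3, 34), (d, 3, 37), (d, 33, 1), (d, 33, 11), (d, 33, 13), (d, 33, 15), (d, 33, 19), (d, 33, 22), (d, 33, 3), (d, 33, 33), (d, 33, 34), (d, 33, 37), (d, 34, 1), (d, 34, 11), (d, 34, 13), (d, 34, 15), (d, 34, 19), (d, 34, 22), (d, 34, 3), (d, 34, 33), (d, 34, 34), (d, 34, 37), (d, 37, 1), (d, 37, 11), (d, 37, 13), (d, 37, 15), (d, 37, 19), (d, 37, 22), (d, 37, 3), (d, 37, 33), (d, 37, 34), (d, 37, 37)}.
Filtering on B ≠ B2 leaves {(d, 1, 11), (d, 1, 13), (d, 1, 15), (d, 1, 19), (d, 1, 22), (d, 1, 3), (d, 1, 33), (d, 1, 34), (d, 1, 37), (d, 11, 1), (d, 11, 13), (d, 11, 15), (d, 11, 19), (d, 11, 22), (d, 11, 3), (d, 11, 33), (d, 11, 34), (d, 11, 37), (d, 13, 1), (d, 13, 11), (d, 13, 15), (d, 13, 19), (d, 13, 22), (d, 13, 3), (d, 13, 33), (d, 13, 34), (d, 13, 37), (d, 15, 1), (d, 15, 11), (d, 15, 13), (d, 15, 19), (d, 15, 22), (d, 15, 3), (d, 15, 33), (d, 15, 34), (d, 15, 37), (d, 19, 1), (d, 19, 11), (d, 19, 13), (d, 19, 15), (d, 19, 22), (d, 19, 3), (d, 19, 33), (d, 19, 34), (d, 19, 37), (d, 22, 1), (d, 22, 11), (d, 22, 13), (d, 22, 15), (d, 22, 19), (d, 22, 3), (d, 22, 33), (d, 22, 34), (d, 22, 37), (d, 3, 1), (d, 3, 11), (d, 3, 13), (d, 3, 15), (d, 3, 19), (d, 3, 22), (d, 3, 33), (d, 3, 34), (d, 3, 37), (d, 33, 1), (d, 33, 11), (d, 33, 13), (d, 33, 15), (d, 33, 19), (d, 33, 22), (d, 33, 3), (d, 33, 34), (d, 33, 37), (d, 34, 1), (d, 34, 11), (d, 34, 13), (d, 34, 15), (d, 34, 19), (d, 34, 22), (d, 34, 3), (d, 34, 33), (d, 34, 37), (d, 37, 1), (d, 37, 11), (d, 37, 13), (d, 37, 15), (d, 37, 19), (d, 37, 22), (d, 37, 3), (d, 37, 33), (d, 37, 34)}.
π[D, B2]: project onto (D, B2) (80 duplicate(s) eliminated) → {(d, 1), (d, 11), (d, 13), (d, 15), (d, 19), (d, 22), (d, 3), (d, 33), (d, 34), (d, 37)}

{(d, 1), (d, 11), (d, 13), (d, 15), (d, 19), (d, 22), (d, 3), (d, 33), (d, 34), (d, 37)}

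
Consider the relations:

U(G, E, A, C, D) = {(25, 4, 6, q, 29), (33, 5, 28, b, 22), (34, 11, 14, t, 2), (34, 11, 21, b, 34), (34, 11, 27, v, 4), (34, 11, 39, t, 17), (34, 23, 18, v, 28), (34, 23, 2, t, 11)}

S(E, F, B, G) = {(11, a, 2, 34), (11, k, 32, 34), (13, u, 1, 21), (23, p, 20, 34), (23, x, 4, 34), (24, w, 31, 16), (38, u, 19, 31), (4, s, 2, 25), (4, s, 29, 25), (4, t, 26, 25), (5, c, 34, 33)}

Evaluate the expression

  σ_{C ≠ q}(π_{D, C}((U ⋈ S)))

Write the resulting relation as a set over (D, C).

{(11, t), (17, t), (2, t), (22, b), (28, v), (34, b), (4, v)}

Joining U and S on G, E yields {(25, 4, 6, q, 29, s, 2), (25, 4, 6, q, 29, s, 29), (25, 4, 6, q, 29, t, 26), (33, 5, 28, b, 22, c, 34), (34, 11, 14, t, 2, a, 2), (34, 11, 14, t, 2, k, 32), (34, 11, 21, b, 34, a, 2), (34, 11, 21, b, 34, k, 32), (34, 11, 27, v, 4, a, 2), (34, 11, 27, v, 4, k, 32), (34, 11, 39, t, 17, a, 2), (34, 11, 39, t, 17, k, 32), (34, 23, 18, v, 28, p, 20), (34, 23, 18, v, 28, x, 4), (34, 23, 2, t, 11, p, 20), (34, 23, 2, t, 11, x, 4)}.
π[D, C]: project onto (D, C) (8 duplicate(s) eliminated) → {(11, t), (17, t), (2, t), (22, b), (28, v), (29, q), (34, b), (4, v)}
Apply σ_{C ≠ q}; surviving tuples: {(11, t), (17, t), (2, t), (22, b), (28, v), (34, b), (4, v)}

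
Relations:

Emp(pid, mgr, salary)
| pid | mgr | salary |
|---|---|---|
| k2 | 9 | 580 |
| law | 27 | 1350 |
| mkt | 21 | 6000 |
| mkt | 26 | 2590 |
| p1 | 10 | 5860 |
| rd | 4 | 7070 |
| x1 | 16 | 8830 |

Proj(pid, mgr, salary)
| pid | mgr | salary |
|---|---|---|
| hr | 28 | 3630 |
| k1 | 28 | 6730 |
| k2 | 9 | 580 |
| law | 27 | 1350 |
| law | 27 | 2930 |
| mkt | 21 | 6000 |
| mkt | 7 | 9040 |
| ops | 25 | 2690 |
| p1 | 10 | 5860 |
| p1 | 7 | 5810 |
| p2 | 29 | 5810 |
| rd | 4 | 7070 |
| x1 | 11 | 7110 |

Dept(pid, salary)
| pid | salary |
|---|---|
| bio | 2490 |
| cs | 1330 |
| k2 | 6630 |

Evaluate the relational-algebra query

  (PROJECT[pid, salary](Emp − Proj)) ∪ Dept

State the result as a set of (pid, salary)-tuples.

{(bio, 2490), (cs, 1330), (k2, 6630), (mkt, 2590), (x1, 8830)}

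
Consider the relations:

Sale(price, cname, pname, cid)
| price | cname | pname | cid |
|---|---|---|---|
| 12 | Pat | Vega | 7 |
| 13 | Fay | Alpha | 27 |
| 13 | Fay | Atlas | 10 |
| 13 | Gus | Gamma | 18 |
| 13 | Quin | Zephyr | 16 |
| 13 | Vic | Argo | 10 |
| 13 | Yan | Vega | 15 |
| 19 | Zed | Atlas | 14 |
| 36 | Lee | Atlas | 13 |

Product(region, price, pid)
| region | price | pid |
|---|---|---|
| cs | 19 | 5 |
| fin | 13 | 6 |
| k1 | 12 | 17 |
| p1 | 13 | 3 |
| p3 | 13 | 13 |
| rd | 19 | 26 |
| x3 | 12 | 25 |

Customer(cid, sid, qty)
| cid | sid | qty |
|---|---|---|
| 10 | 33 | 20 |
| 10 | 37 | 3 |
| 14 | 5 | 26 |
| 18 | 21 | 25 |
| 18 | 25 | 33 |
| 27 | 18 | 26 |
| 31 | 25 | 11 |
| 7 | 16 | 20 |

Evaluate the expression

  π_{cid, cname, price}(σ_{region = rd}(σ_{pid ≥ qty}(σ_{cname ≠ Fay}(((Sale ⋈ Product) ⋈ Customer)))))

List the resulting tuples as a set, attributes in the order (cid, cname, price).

Sale ⋈ Product (natural join on price): {(12, Pat, Vega, 7, k1, 17), (12, Pat, Vega, 7, x3, 25), (13, Fay, Alpha, 27, fin, 6), (13, Fay, Alpha, 27, p1, 3), (13, Fay, Alpha, 27, p3, 13), (13, Fay, Atlas, 10, fin, 6), (13, Fay, Atlas, 10, p1, 3), (13, Fay, Atlas, 10, p3, 13), (13, Gus, Gamma, 18, fin, 6), (13, Gus, Gamma, 18, p1, 3), (13, Gus, Gamma, 18, p3, 13), (13, Quin, Zephyr, 16, fin, 6), (13, Quin, Zephyr, 16, p1, 3), (13, Quin, Zephyr, 16, p3, 13), (13, Vic, Argo, 10, fin, 6), (13, Vic, Argo, 10, p1, 3), (13, Vic, Argo, 10, p3, 13), (13, Yan, Vega, 15, fin, 6), (13, Yan, Vega, 15, p1, 3), (13, Yan, Vega, 15, p3, 13), (19, Zed, Atlas, 14, cs, 5), (19, Zed, Atlas, 14, rd, 26)}
(Sale ⋈ Product) ⋈ Customer (natural join on cid): {(12, Pat, Vega, 7, k1, 17, 16, 20), (12, Pat, Vega, 7, x3, 25, 16, 20), (13, Fay, Alpha, 27, fin, 6, 18, 26), (13, Fay, Alpha, 27, p1, 3, 18, 26), (13, Fay, Alpha, 27, p3, 13, 18, 26), (13, Fay, Atlas, 10, fin, 6, 33, 20), (13, Fay, Atlas, 10, fin, 6, 37, 3), (13, Fay, Atlas, 10, p1, 3, 33, 20), (13, Fay, Atlas, 10, p1, 3, 37, 3), (13, Fay, Atlas, 10, p3, 13, 33, 20), (13, Fay, Atlas, 10, p3, 13, 37, 3), (13, Gus, Gamma, 18, fin, 6, 21, 25), (13, Gus, Gamma, 18, fin, 6, 25, 33), (13, Gus, Gamma, 18, p1, 3, 21, 25), (13, Gus, Gamma, 18, p1, 3, 25, 33), (13, Gus, Gamma, 18, p3, 13, 21, 25), (13, Gus, Gamma, 18, p3, 13, 25, 33), (13, Vic, Argo, 10, fin, 6, 33, 20), (13, Vic, Argo, 10, fin, 6, 37, 3), (13, Vic, Argo, 10, p1, 3, 33, 20), (13, Vic, Argo, 10, p1, 3, 37, 3), (13, Vic, Argo, 10, p3, 13, 33, 20), (13, Vic, Argo, 10, p3, 13, 37, 3), (19, Zed, Atlas, 14, cs, 5, 5, 26), (19, Zed, Atlas, 14, rd, 26, 5, 26)}
Selection cname ≠ Fay: {(12, Pat, Vega, 7, k1, 17, 16, 20), (12, Pat, Vega, 7, x3, 25, 16, 20), (13, Gus, Gamma, 18, fin, 6, 21, 25), (13, Gus, Gamma, 18, fin, 6, 25, 33), (13, Gus, Gamma, 18, p1, 3, 21, 25), (13, Gus, Gamma, 18, p1, 3, 25, 33), (13, Gus, Gamma, 18, p3, 13, 21, 25), (13, Gus, Gamma, 18, p3, 13, 25, 33), (13, Vic, Argo, 10, fin, 6, 33, 20), (13, Vic, Argo, 10, fin, 6, 37, 3), (13, Vic, Argo, 10, p1, 3, 33, 20), (13, Vic, Argo, 10, p1, 3, 37, 3), (13, Vic, Argo, 10, p3, 13, 33, 20), (13, Vic, Argo, 10, p3, 13, 37, 3), (19, Zed, Atlas, 14, cs, 5, 5, 26), (19, Zed, Atlas, 14, rd, 26, 5, 26)}
Selection pid ≥ qty: {(12, Pat, Vega, 7, x3, 25, 16, 20), (13, Vic, Argo, 10, fin, 6, 37, 3), (13, Vic, Argo, 10, p1, 3, 37, 3), (13, Vic, Argo, 10, p3, 13, 37, 3), (19, Zed, Atlas, 14, rd, 26, 5, 26)}
Selection region = rd: {(19, Zed, Atlas, 14, rd, 26, 5, 26)}
Projecting to cid, cname, price: {(14, Zed, 19)}

{(14, Zed, 19)}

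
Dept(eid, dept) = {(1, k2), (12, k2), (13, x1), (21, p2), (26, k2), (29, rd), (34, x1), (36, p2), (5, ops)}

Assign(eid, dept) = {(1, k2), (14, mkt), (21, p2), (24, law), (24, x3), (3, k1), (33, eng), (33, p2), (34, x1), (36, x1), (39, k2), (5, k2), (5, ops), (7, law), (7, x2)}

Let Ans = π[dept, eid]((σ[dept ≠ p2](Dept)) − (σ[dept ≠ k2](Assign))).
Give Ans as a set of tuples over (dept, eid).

{(k2, 1), (k2, 12), (k2, 26), (rd, 29), (x1, 13)}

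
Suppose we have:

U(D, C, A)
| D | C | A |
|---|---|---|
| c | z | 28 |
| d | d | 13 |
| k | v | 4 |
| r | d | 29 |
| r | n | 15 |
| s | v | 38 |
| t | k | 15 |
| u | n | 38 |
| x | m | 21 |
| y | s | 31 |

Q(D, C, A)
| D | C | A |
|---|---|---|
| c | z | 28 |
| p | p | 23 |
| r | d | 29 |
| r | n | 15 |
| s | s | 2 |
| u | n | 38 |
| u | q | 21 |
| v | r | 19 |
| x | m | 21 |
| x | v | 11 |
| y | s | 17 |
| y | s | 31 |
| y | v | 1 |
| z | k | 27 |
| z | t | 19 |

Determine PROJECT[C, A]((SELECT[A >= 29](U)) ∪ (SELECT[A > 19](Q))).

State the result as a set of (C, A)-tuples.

σ[A >= 29]: keep tuples satisfying A >= 29 → {(r, d, 29), (s, v, 38), (u, n, 38), (y, s, 31)}
σ[A > 19]: keep tuples satisfying A > 19 → {(c, z, 28), (p, p, 23), (r, d, 29), (u, n, 38), (u, q, 21), (x, m, 21), (y, s, 31), (z, k, 27)}
Taking the union: {(c, z, 28), (p, p, 23), (r, d, 29), (s, v, 38), (u, n, 38), (u, q, 21), (x, m, 21), (y, s, 31), (z, k, 27)}
π_{C, A} gives {(d, 29), (k, 27), (m, 21), (n, 38), (p, 23), (q, 21), (s, 31), (v, 38), (z, 28)}.

{(d, 29), (k, 27), (m, 21), (n, 38), (p, 23), (q, 21), (s, 31), (v, 38), (z, 28)}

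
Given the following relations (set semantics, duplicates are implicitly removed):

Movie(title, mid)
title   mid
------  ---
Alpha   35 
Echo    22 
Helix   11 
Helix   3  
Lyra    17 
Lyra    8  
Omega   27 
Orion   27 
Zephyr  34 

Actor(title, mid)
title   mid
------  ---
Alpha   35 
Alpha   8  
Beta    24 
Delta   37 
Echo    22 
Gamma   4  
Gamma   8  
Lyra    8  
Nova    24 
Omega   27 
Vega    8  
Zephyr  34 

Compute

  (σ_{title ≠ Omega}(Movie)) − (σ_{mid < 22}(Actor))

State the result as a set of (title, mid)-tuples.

{(Alpha, 35), (Echo, 22), (Helix, 11), (Helix, 3), (Lyra, 17), (Orion, 27), (Zephyr, 34)}

Filtering on title ≠ Omega leaves {(Alpha, 35), (Echo, 22), (Helix, 11), (Helix, 3), (Lyra, 17), (Lyra, 8), (Orion, 27), (Zephyr, 34)}.
Filtering on mid < 22 leaves {(Alpha, 8), (Gamma, 4), (Gamma, 8), (Lyra, 8), (Vega, 8)}.
Taking the difference: {(Alpha, 35), (Echo, 22), (Helix, 11), (Helix, 3), (Lyra, 17), (Orion, 27), (Zephyr, 34)}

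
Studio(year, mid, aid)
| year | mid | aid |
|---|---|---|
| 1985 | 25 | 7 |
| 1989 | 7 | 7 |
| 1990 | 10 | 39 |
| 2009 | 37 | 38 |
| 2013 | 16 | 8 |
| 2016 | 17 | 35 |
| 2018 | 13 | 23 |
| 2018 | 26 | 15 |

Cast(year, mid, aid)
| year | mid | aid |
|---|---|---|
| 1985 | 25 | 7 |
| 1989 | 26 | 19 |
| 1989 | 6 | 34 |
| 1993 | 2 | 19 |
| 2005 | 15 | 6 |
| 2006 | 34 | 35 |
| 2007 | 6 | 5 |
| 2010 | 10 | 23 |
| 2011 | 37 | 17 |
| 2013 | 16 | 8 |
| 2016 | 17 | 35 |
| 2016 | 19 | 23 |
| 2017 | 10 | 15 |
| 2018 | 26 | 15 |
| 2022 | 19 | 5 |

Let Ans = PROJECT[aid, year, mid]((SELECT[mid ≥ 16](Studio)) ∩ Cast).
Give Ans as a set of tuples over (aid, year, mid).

{(15, 2018, 26), (35, 2016, 17), (7, 1985, 25), (8, 2013, 16)}

Filtering on mid ≥ 16 leaves {(1985, 25, 7), (2009, 37, 38), (2013, 16, 8), (2016, 17, 35), (2018, 26, 15)}.
Taking the intersection: {(1985, 25, 7), (2013, 16, 8), (2016, 17, 35), (2018, 26, 15)}
π[aid, year, mid]: project onto (aid, year, mid) → {(15, 2018, 26), (35, 2016, 17), (7, 1985, 25), (8, 2013, 16)}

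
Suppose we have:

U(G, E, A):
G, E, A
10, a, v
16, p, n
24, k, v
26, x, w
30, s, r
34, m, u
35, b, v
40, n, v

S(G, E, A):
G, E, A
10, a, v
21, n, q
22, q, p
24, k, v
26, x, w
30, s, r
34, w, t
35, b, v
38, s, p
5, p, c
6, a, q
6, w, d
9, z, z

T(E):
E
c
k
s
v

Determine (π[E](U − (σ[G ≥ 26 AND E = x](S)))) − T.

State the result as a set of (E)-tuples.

Selection G ≥ 26 AND E = x: {(26, x, w)}
Difference: {(10, a, v), (16, p, n), (24, k, v), (26, x, w), (30, s, r), (34, m, u), (35, b, v), (40, n, v)} with {(26, x, w)} → {(10, a, v), (16, p, n), (24, k, v), (30, s, r), (34, m, u), (35, b, v), (40, n, v)}
Keep only column(s) E: {a, b, k, m, n, p, s}
Difference: {a, b, k, m, n, p, s} with {c, k, s, v} → {a, b, m, n, p}

{a, b, m, n, p}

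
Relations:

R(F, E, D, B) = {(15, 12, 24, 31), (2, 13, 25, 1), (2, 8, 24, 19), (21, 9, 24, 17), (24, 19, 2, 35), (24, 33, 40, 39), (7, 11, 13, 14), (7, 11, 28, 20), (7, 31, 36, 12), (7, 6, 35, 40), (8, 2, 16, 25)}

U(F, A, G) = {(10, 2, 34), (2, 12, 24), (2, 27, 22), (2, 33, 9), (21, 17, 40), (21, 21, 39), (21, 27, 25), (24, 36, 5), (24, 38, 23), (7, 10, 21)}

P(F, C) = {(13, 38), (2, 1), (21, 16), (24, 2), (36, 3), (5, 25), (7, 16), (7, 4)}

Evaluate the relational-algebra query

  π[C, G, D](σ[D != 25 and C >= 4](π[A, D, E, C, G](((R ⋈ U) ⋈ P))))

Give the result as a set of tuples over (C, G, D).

{(16, 21, 13), (16, 21, 28), (16, 21, 35), (16, 21, 36), (16, 25, 24), (16, 39, 24), (16, 40, 24), (4, 21, 13), (4, 21, 28), (4, 21, 35), (4, 21, 36)}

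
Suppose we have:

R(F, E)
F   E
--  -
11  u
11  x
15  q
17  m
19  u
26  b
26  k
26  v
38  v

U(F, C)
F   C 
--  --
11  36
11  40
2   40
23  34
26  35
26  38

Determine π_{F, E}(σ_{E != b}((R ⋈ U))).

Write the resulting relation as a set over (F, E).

{(11, u), (11, x), (26, k), (26, v)}

Natural join on F: {(11, u, 36), (11, u, 40), (11, x, 36), (11, x, 40), (26, b, 35), (26, b, 38), (26, k, 35), (26, k, 38), (26, v, 35), (26, v, 38)}
σ[E != b]: keep tuples satisfying E != b → {(11, u, 36), (11, u, 40), (11, x, 36), (11, x, 40), (26, k, 35), (26, k, 38), (26, v, 35), (26, v, 38)}
Projecting to F, E (4 duplicate(s) eliminated): {(11, u), (11, x), (26, k), (26, v)}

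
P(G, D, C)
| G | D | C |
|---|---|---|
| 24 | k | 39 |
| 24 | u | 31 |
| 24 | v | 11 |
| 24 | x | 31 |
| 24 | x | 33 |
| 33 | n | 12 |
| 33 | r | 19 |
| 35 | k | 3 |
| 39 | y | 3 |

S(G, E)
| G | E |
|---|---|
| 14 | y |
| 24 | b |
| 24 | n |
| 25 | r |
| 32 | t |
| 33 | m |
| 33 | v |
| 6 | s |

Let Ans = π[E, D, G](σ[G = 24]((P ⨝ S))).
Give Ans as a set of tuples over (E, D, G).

{(b, k, 24), (b, u, 24), (b, v, 24), (b, x, 24), (n, k, 24), (n, u, 24), (n, v, 24), (n, x, 24)}

Natural join on G: {(24, k, 39, b), (24, k, 39, n), (24, u, 31, b), (24, u, 31, n), (24, v, 11, b), (24, v, 11, n), (24, x, 31, b), (24, x, 31, n), (24, x, 33, b), (24, x, 33, n), (33, n, 12, m), (33, n, 12, v), (33, r, 19, m), (33, r, 19, v)}
Selection G = 24: {(24, k, 39, b), (24, k, 39, n), (24, u, 31, b), (24, u, 31, n), (24, v, 11, b), (24, v, 11, n), (24, x, 31, b), (24, x, 31, n), (24, x, 33, b), (24, x, 33, n)}
Projecting to E, D, G (2 duplicate(s) eliminated): {(b, k, 24), (b, u, 24), (b, v, 24), (b, x, 24), (n, k, 24), (n, u, 24), (n, v, 24), (n, x, 24)}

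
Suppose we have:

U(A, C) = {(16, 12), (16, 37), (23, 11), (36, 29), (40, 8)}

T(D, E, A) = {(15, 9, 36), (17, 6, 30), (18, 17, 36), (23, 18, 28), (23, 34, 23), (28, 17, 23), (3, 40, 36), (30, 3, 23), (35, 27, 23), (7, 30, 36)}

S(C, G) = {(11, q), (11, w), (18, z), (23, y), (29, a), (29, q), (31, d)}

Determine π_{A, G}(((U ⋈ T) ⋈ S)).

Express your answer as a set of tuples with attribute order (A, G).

Natural join on A: {(23, 11, 23, 34), (23, 11, 28, 17), (23, 11, 30, 3), (23, 11, 35, 27), (36, 29, 15, 9), (36, 29, 18, 17), (36, 29, 3, 40), (36, 29, 7, 30)}
Natural join on C: {(23, 11, 23, 34, q), (23, 11, 23, 34, w), (23, 11, 28, 17, q), (23, 11, 28, 17, w), (23, 11, 30, 3, q), (23, 11, 30, 3, w), (23, 11, 35, 27, q), (23, 11, 35, 27, w), (36, 29, 15, 9, a), (36, 29, 15, 9, q), (36, 29, 18, 17, a), (36, 29, 18, 17, q), (36, 29, 3, 40, a), (36, 29, 3, 40, q), (36, 29, 7, 30, a), (36, 29, 7, 30, q)}
π[A, G]: project onto (A, G) (12 duplicate(s) eliminated) → {(23, q), (23, w), (36, a), (36, q)}

{(23, q), (23, w), (36, a), (36, q)}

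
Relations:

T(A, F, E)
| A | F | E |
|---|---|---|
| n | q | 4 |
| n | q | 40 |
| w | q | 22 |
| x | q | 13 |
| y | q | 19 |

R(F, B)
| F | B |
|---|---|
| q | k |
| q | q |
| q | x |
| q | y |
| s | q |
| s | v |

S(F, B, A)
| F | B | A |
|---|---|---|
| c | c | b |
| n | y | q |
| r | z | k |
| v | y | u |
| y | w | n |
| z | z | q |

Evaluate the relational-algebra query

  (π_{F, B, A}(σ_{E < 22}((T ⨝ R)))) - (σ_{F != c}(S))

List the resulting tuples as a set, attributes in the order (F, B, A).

Joining T and R on F yields {(n, q, 4, k), (n, q, 4, q), (n, q, 4, x), (n, q, 4, y), (n, q, 40, k), (n, q, 40, q), (n, q, 40, x), (n, q, 40, y), (w, q, 22, k), (w, q, 22, q), (w, q, 22, x), (w, q, 22, y), (x, q, 13, k), (x, q, 13, q), (x, q, 13, x), (x, q, 13, y), (y, q, 19, k), (y, q, 19, q), (y, q, 19, x), (y, q, 19, y)}.
Selection E < 22: {(n, q, 4, k), (n, q, 4, q), (n, q, 4, x), (n, q, 4, y), (x, q, 13, k), (x, q, 13, q), (x, q, 13, x), (x, q, 13, y), (y, q, 19, k), (y, q, 19, q), (y, q, 19, x), (y, q, 19, y)}
Keep only column(s) F, B, A: {(q, k, n), (q, k, x), (q, k, y), (q, q, n), (q, q, x), (q, q, y), (q, x, n), (q, x, x), (q, x, y), (q, y, n), (q, y, x), (q, y, y)}
Selection F != c: {(n, y, q), (r, z, k), (v, y, u), (y, w, n), (z, z, q)}
Taking the difference: {(q, k, n), (q, k, x), (q, k, y), (q, q, n), (q, q, x), (q, q, y), (q, x, n), (q, x, x), (q, x, y), (q, y, n), (q, y, x), (q, y, y)}

{(q, k, n), (q, k, x), (q, k, y), (q, q, n), (q, q, x), (q, q, y), (q, x, n), (q, x, x), (q, x, y), (q, y, n), (q, y, x), (q, y, y)}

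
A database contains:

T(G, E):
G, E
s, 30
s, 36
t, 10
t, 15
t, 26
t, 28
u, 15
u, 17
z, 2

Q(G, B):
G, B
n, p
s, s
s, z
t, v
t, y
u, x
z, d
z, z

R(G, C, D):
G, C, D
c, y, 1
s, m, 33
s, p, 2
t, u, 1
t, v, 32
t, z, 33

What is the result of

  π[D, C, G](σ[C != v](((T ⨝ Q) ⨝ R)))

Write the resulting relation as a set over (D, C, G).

{(1, u, t), (2, p, s), (33, m, s), (33, z, t)}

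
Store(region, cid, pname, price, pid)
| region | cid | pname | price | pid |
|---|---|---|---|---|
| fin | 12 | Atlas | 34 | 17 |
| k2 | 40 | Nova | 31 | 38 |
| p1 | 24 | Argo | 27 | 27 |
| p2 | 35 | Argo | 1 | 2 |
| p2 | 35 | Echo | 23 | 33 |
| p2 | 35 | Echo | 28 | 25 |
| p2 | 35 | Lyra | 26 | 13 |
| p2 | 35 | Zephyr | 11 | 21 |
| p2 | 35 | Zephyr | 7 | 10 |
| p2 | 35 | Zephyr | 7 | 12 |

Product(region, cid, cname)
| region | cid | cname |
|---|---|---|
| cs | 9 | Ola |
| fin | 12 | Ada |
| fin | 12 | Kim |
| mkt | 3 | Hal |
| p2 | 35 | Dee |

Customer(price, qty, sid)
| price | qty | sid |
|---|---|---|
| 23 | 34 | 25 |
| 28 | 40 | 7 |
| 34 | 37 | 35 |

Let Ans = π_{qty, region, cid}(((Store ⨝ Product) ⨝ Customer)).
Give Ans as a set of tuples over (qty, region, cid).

Natural join on region, cid: {(fin, 12, Atlas, 34, 17, Ada), (fin, 12, Atlas, 34, 17, Kim), (p2, 35, Argo, 1, 2, Dee), (p2, 35, Echo, 23, 33, Dee), (p2, 35, Echo, 28, 25, Dee), (p2, 35, Lyra, 26, 13, Dee), (p2, 35, Zephyr, 11, 21, Dee), (p2, 35, Zephyr, 7, 10, Dee), (p2, 35, Zephyr, 7, 12, Dee)}
Natural join on price: {(fin, 12, Atlas, 34, 17, Ada, 37, 35), (fin, 12, Atlas, 34, 17, Kim, 37, 35), (p2, 35, Echo, 23, 33, Dee, 34, 25), (p2, 35, Echo, 28, 25, Dee, 40, 7)}
Projecting to qty, region, cid (1 duplicate(s) eliminated): {(34, p2, 35), (37, fin, 12), (40, p2, 35)}

{(34, p2, 35), (37, fin, 12), (40, p2, 35)}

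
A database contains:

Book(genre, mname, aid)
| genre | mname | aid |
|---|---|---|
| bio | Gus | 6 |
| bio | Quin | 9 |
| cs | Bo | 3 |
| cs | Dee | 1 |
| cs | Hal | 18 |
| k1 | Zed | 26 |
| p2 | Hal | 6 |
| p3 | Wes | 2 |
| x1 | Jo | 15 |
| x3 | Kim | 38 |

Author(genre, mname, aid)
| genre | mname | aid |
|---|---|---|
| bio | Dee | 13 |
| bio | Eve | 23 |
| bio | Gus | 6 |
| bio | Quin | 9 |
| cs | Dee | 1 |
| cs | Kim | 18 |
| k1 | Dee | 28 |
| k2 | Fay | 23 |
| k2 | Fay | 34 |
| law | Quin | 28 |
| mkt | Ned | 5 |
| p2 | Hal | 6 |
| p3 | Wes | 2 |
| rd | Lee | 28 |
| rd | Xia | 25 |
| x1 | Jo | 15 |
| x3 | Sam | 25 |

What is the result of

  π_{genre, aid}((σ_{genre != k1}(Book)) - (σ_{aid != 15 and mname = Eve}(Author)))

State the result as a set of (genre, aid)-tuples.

{(bio, 6), (bio, 9), (cs, 1), (cs, 18), (cs, 3), (p2, 6), (p3, 2), (x1, 15), (x3, 38)}

σ[genre != k1]: keep tuples satisfying genre != k1 → {(bio, Gus, 6), (bio, Quin, 9), (cs, Bo, 3), (cs, Dee, 1), (cs, Hal, 18), (p2, Hal, 6), (p3, Wes, 2), (x1, Jo, 15), (x3, Kim, 38)}
σ[aid != 15 and mname = Eve]: keep tuples satisfying aid != 15 and mname = Eve → {(bio, Eve, 23)}
Difference: {(bio, Gus, 6), (bio, Quin, 9), (cs, Bo, 3), (cs, Dee, 1), (cs, Hal, 18), (p2, Hal, 6), (p3, Wes, 2), (x1, Jo, 15), (x3, Kim, 38)} with {(bio, Eve, 23)} → {(bio, Gus, 6), (bio, Quin, 9), (cs, Bo, 3), (cs, Dee, 1), (cs, Hal, 18), (p2, Hal, 6), (p3, Wes, 2), (x1, Jo, 15), (x3, Kim, 38)}
π_{genre, aid} gives {(bio, 6), (bio, 9), (cs, 1), (cs, 18), (cs, 3), (p2, 6), (p3, 2), (x1, 15), (x3, 38)}.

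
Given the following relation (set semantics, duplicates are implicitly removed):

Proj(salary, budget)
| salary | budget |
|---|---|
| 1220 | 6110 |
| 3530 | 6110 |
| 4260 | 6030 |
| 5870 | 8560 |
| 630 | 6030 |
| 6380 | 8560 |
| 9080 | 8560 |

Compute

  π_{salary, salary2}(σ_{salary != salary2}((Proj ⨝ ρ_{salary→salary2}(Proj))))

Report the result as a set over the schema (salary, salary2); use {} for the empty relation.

ρ[salary→salary2]: schema becomes (salary2, budget); tuples unchanged.
Natural join on budget: {(1220, 6110, 1220), (1220, 6110, 3530), (3530, 6110, 1220), (3530, 6110, 3530), (4260, 6030, 4260), (4260, 6030, 630), (5870, 8560, 5870), (5870, 8560, 6380), (5870, 8560, 9080), (630, 6030, 4260), (630, 6030, 630), (6380, 8560, 5870), (6380, 8560, 6380), (6380, 8560, 9080), (9080, 8560, 5870), (9080, 8560, 6380), (9080, 8560, 9080)}
Filtering on salary != salary2 leaves {(1220, 6110, 3530), (3530, 6110, 1220), (4260, 6030, 630), (5870, 8560, 6380), (5870, 8560, 9080), (630, 6030, 4260), (6380, 8560, 5870), (6380, 8560, 9080), (9080, 8560, 5870), (9080, 8560, 6380)}.
Keep only column(s) salary, salary2: {(1220, 3530), (3530, 1220), (4260, 630), (5870, 6380), (5870, 9080), (630, 4260), (6380, 5870), (6380, 9080), (9080, 5870), (9080, 6380)}

{(1220, 3530), (3530, 1220), (4260, 630), (5870, 6380), (5870, 9080), (630, 4260), (6380, 5870), (6380, 9080), (9080, 5870), (9080, 6380)}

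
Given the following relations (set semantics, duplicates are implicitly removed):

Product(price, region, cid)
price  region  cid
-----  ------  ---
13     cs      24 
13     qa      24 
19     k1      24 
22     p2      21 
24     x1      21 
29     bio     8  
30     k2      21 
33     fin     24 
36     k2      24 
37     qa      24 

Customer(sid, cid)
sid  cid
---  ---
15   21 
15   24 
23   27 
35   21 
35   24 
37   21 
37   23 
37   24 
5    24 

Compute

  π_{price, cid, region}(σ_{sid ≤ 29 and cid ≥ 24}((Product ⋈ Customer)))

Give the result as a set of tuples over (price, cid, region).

Joining Product and Customer on cid yields {(13, cs, 24, 15), (13, cs, 24, 35), (13, cs, 24, 37), (13, cs, 24, 5), (13, qa, 24, 15), (13, qa, 24, 35), (13, qa, 24, 37), (13, qa, 24, 5), (19, k1, 24, 15), (19, k1, 24, 35), (19, k1, 24, 37), (19, k1, 24, 5), (22, p2, 21, 15), (22, p2, 21, 35), (22, p2, 21, 37), (24, x1, 21, 15), (24, x1, 21, 35), (24, x1, 21, 37), (30, k2, 21, 15), (30, k2, 21, 35), (30, k2, 21, 37), (33, fin, 24, 15), (33, fin, 24, 35), (33, fin, 24, 37), (33, fin, 24, 5), (36, k2, 24, 15), (36, k2, 24, 35), (36, k2, 24, 37), (36, k2, 24, 5), (37, qa, 24, 15), (37, qa, 24, 35), (37, qa, 24, 37), (37, qa, 24, 5)}.
Filtering on sid ≤ 29 and cid ≥ 24 leaves {(13, cs, 24, 15), (13, cs, 24, 5), (13, qa, 24, 15), (13, qa, 24, 5), (19, k1, 24, 15), (19, k1, 24, 5), (33, fin, 24, 15), (33, fin, 24, 5), (36, k2, 24, 15), (36, k2, 24, 5), (37, qa, 24, 15), (37, qa, 24, 5)}.
Projecting to price, cid, region (6 duplicate(s) eliminated): {(13, 24, cs), (13, 24, qa), (19, 24, k1), (33, 24, fin), (36, 24, k2), (37, 24, qa)}

{(13, 24, cs), (13, 24, qa), (19, 24, k1), (33, 24, fin), (36, 24, k2), (37, 24, qa)}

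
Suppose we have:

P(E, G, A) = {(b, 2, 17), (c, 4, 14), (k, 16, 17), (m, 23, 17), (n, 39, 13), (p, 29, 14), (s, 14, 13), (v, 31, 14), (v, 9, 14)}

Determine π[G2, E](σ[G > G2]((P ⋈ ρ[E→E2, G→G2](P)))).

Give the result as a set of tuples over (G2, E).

ρ[E→E2, G→G2]: schema becomes (E2, G2, A); tuples unchanged.
Natural join on A: {(b, 2, 17, b, 2), (b, 2, 17, k, 16), (b, 2, 17, m, 23), (c, 4, 14, c, 4), (c, 4, 14, p, 29), (c, 4, 14, v, 31), (c, 4, 14, v, 9), (k, 16, 17, b, 2), (k, 16, 17, k, 16), (k, 16, 17, m, 23), (m, 23, 17, b, 2), (m, 23, 17, k, 16), (m, 23, 17, m, 23), (n, 39, 13, n, 39), (n, 39, 13, s, 14), (p, 29, 14, c, 4), (p, 29, 14, p, 29), (p, 29, 14, v, 31), (p, 29, 14, v, 9), (s, 14, 13, n, 39), (s, 14, 13, s, 14), (v, 31, 14, c, 4), (v, 31, 14, p, 29), (v, 31, 14, v, 31), (v, 31, 14, v, 9), (v, 9, 14, c, 4), (v, 9, 14, p, 29), (v, 9, 14, v, 31), (v, 9, 14, v, 9)}
Selection G > G2: {(k, 16, 17, b, 2), (m, 23, 17, b, 2), (m, 23, 17, k, 16), (n, 39, 13, s, 14), (p, 29, 14, c, 4), (p, 29, 14, v, 9), (v, 31, 14, c, 4), (v, 31, 14, p, 29), (v, 31, 14, v, 9), (v, 9, 14, c, 4)}
π[G2, E]: project onto (G2, E) (1 duplicate(s) eliminated) → {(14, n), (16, m), (2, k), (2, m), (29, v), (4, p), (4, v), (9, p), (9, v)}

{(14, n), (16, m), (2, k), (2, m), (29, v), (4, p), (4, v), (9, p), (9, v)}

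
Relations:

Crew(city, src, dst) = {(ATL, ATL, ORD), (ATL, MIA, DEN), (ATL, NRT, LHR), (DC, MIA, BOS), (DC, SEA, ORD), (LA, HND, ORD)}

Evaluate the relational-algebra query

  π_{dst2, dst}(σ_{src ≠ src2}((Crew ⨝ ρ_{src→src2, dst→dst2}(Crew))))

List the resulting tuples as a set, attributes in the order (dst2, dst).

ρ[src→src2, dst→dst2]: schema becomes (city, src2, dst2); tuples unchanged.
Crew ⋈ ρ_{src→src2, dst→dst2}(Crew) (natural join on city): {(ATL, ATL, ORD, ATL, ORD), (ATL, ATL, ORD, MIA, DEN), (ATL, ATL, ORD, NRT, LHR), (ATL, MIA, DEN, ATL, ORD), (ATL, MIA, DEN, MIA, DEN), (ATL, MIA, DEN, NRT, LHR), (ATL, NRT, LHR, ATL, ORD), (ATL, NRT, LHR, MIA, DEN), (ATL, NRT, LHR, NRT, LHR), (DC, MIA, BOS, MIA, BOS), (DC, MIA, BOS, SEA, ORD), (DC, SEA, ORD, MIA, BOS), (DC, SEA, ORD, SEA, ORD), (LA, HND, ORD, HND, ORD)}
σ[src ≠ src2]: keep tuples satisfying src ≠ src2 → {(ATL, ATL, ORD, MIA, DEN), (ATL, ATL, ORD, NRT, LHR), (ATL, MIA, DEN, ATL, ORD), (ATL, MIA, DEN, NRT, LHR), (ATL, NRT, LHR, ATL, ORD), (ATL, NRT, LHR, MIA, DEN), (DC, MIA, BOS, SEA, ORD), (DC, SEA, ORD, MIA, BOS)}
π[dst2, dst]: project onto (dst2, dst) → {(BOS, ORD), (DEN, LHR), (DEN, ORD), (LHR, DEN), (LHR, ORD), (ORD, BOS), (ORD, DEN), (ORD, LHR)}

{(BOS, ORD), (DEN, LHR), (DEN, ORD), (LHR, DEN), (LHR, ORD), (ORD, BOS), (ORD, DEN), (ORD, LHR)}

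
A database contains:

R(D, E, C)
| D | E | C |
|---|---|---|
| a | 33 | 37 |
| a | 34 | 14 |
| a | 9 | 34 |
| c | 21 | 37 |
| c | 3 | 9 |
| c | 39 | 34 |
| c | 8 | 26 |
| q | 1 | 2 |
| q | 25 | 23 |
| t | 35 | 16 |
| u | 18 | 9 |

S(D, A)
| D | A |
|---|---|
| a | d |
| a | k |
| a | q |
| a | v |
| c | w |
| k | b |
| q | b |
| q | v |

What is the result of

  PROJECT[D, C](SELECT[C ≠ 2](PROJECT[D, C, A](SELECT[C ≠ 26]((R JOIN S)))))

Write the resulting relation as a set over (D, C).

{(a, 14), (a, 34), (a, 37), (c, 34), (c, 37), (c, 9), (q, 23)}

R ⋈ S (natural join on D): {(a, 33, 37, d), (a, 33, 37, k), (a, 33, 37, q), (a, 33, 37, v), (a, 34, 14, d), (a, 34, 14, k), (a, 34, 14, q), (a, 34, 14, v), (a, 9, 34, d), (a, 9, 34, k), (a, 9, 34, q), (a, 9, 34, v), (c, 21, 37, w), (c, 3, 9, w), (c, 39, 34, w), (c, 8, 26, w), (q, 1, 2, b), (q, 1, 2, v), (q, 25, 23, b), (q, 25, 23, v)}
σ[C ≠ 26]: keep tuples satisfying C ≠ 26 → {(a, 33, 37, d), (a, 33, 37, k), (a, 33, 37, q), (a, 33, 37, v), (a, 34, 14, d), (a, 34, 14, k), (a, 34, 14, q), (a, 34, 14, v), (a, 9, 34, d), (a, 9, 34, k), (a, 9, 34, q), (a, 9, 34, v), (c, 21, 37, w), (c, 3, 9, w), (c, 39, 34, w), (q, 1, 2, b), (q, 1, 2, v), (q, 25, 23, b), (q, 25, 23, v)}
π[D, C, A]: project onto (D, C, A) → {(a, 14, d), (a, 14, k), (a, 14, q), (a, 14, v), (a, 34, d), (a, 34, k), (a, 34, q), (a, 34, v), (a, 37, d), (a, 37, k), (a, 37, q), (a, 37, v), (c, 34, w), (c, 37, w), (c, 9, w), (q, 2, b), (q, 2, v), (q, 23, b), (q, 23, v)}
σ[C ≠ 2]: keep tuples satisfying C ≠ 2 → {(a, 14, d), (a, 14, k), (a, 14, q), (a, 14, v), (a, 34, d), (a, 34, k), (a, 34, q), (a, 34, v), (a, 37, d), (a, 37, k), (a, 37, q), (a, 37, v), (c, 34, w), (c, 37, w), (c, 9, w), (q, 23, b), (q, 23, v)}
π[D, C]: project onto (D, C) (10 duplicate(s) eliminated) → {(a, 14), (a, 34), (a, 37), (c, 34), (c, 37), (c, 9), (q, 23)}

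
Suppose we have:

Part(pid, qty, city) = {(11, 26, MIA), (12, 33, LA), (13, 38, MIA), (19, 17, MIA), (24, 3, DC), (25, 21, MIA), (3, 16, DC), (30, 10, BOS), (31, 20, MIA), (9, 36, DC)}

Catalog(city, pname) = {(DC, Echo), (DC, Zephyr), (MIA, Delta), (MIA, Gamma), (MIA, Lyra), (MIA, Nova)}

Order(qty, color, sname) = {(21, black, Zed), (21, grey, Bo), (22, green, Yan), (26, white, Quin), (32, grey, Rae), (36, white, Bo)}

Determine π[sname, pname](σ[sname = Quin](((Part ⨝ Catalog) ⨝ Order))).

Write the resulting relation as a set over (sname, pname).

Joining Part and Catalog on city yields {(11, 26, MIA, Delta), (11, 26, MIA, Gamma), (11, 26, MIA, Lyra), (11, 26, MIA, Nova), (13, 38, MIA, Delta), (13, 38, MIA, Gamma), (13, 38, MIA, Lyra), (13, 38, MIA, Nova), (19, 17, MIA, Delta), (19, 17, MIA, Gamma), (19, 17, MIA, Lyra), (19, 17, MIA, Nova), (24, 3, DC, Echo), (24, 3, DC, Zephyr), (25, 21, MIA, Delta), (25, 21, MIA, Gamma), (25, 21, MIA, Lyra), (25, 21, MIA, Nova), (3, 16, DC, Echo), (3, 16, DC, Zephyr), (31, 20, MIA, Delta), (31, 20, MIA, Gamma), (31, 20, MIA, Lyra), (31, 20, MIA, Nova), (9, 36, DC, Echo), (9, 36, DC, Zephyr)}.
Joining (Part ⨝ Catalog) and Order on qty yields {(11, 26, MIA, Delta, white, Quin), (11, 26, MIA, Gamma, white, Quin), (11, 26, MIA, Lyra, white, Quin), (11, 26, MIA, Nova, white, Quin), (25, 21, MIA, Delta, black, Zed), (25, 21, MIA, Delta, grey, Bo), (25, 21, MIA, Gamma, black, Zed), (25, 21, MIA, Gamma, grey, Bo), (25, 21, MIA, Lyra, black, Zed), (25, 21, MIA, Lyra, grey, Bo), (25, 21, MIA, Nova, black, Zed), (25, 21, MIA, Nova, grey, Bo), (9, 36, DC, Echo, white, Bo), (9, 36, DC, Zephyr, white, Bo)}.
σ[sname = Quin]: keep tuples satisfying sname = Quin → {(11, 26, MIA, Delta, white, Quin), (11, 26, MIA, Gamma, white, Quin), (11, 26, MIA, Lyra, white, Quin), (11, 26, MIA, Nova, white, Quin)}
Projecting to sname, pname: {(Quin, Delta), (Quin, Gamma), (Quin, Lyra), (Quin, Nova)}

{(Quin, Delta), (Quin, Gamma), (Quin, Lyra), (Quin, Nova)}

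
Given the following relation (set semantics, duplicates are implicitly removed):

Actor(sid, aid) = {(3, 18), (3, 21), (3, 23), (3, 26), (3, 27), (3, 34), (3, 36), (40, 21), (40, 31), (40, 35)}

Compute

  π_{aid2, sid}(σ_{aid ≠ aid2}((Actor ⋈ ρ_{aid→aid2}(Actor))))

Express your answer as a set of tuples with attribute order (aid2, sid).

{(18, 3), (21, 3), (21, 40), (23, 3), (26, 3), (27, 3), (31, 40), (34, 3), (35, 40), (36, 3)}

ρ[aid→aid2]: schema becomes (sid, aid2); tuples unchanged.
Natural join on sid: {(3, 18, 18), (3, 18, 21), (3, 18, 23), (3, 18, 26), (3, 18, 27), (3, 18, 34), (3, 18, 36), (3, 21, 18), (3, 21, 21), (3, 21, 23), (3, 21, 26), (3, 21, 27), (3, 21, 34), (3, 21, 36), (3, 23, 18), (3, 23, 21), (3, 23, 23), (3, 23, 26), (3, 23, 27), (3, 23, 34), (3, 23, 36), (3, 26, 18), (3, 26, 21), (3, 26, 23), (3, 26, 26), (3, 26, 27), (3, 26, 34), (3, 26, 36), (3, 27, 18), (3, 27, 21), (3, 27, 23), (3, 27, 26), (3, 27, 27), (3, 27, 34), (3, 27, 36), (3, 34, 18), (3, 34, 21), (3, 34, 23), (3, 34, 26), (3, 34, 27), (3, 34, 34), (3, 34, 36), (3, 36, 18), (3, 36, 21), (3, 36, 23), (3, 36, 26), (3, 36, 27), (3, 36, 34), (3, 36, 36), (40, 21, 21), (40, 21, 31), (40, 21, 35), (40, 31, 21), (40, 31, 31), (40, 31, 35), (40, 35, 21), (40, 35, 31), (40, 35, 35)}
Apply σ_{aid ≠ aid2}; surviving tuples: {(3, 18, 21), (3, 18, 23), (3, 18, 26), (3, 18, 27), (3, 18, 34), (3, 18, 36), (3, 21, 18), (3, 21, 23), (3, 21, 26), (3, 21, 27), (3, 21, 34), (3, 21, 36), (3, 23, 18), (3, 23, 21), (3, 23, 26), (3, 23, 27), (3, 23, 34), (3, 23, 36), (3, 26, 18), (3, 26, 21), (3, 26, 23), (3, 26, 27), (3, 26, 34), (3, 26, 36), (3, 27, 18), (3, 27, 21), (3, 27, 23), (3, 27, 26), (3, 27, 34), (3, 27, 36), (3, 34, 18), (3, 34, 21), (3, 34, 23), (3, 34, 26), (3, 34, 27), (3, 34, 36), (3, 36, 18), (3, 36, 21), (3, 36, 23), (3, 36, 26), (3, 36, 27), (3, 36, 34), (40, 21, 31), (40, 21, 35), (40, 31, 21), (40, 31, 35), (40, 35, 21), (40, 35, 31)}
π_{aid2, sid} gives {(18, 3), (21, 3), (21, 40), (23, 3), (26, 3), (27, 3), (31, 40), (34, 3), (35, 40), (36, 3)} (38 duplicate(s) eliminated).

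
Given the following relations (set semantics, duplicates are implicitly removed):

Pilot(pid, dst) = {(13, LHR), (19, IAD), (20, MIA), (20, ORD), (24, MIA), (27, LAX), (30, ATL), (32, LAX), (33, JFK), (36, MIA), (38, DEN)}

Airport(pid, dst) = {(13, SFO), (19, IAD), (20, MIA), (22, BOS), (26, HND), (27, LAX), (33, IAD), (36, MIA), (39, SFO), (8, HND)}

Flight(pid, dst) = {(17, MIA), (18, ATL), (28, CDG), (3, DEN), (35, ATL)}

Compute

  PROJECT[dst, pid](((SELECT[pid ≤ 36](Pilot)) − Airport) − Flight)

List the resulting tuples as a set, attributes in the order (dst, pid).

{(ATL, 30), (JFK, 33), (LAX, 32), (LHR, 13), (MIA, 24), (ORD, 20)}

Filtering on pid ≤ 36 leaves {(13, LHR), (19, IAD), (20, MIA), (20, ORD), (24, MIA), (27, LAX), (30, ATL), (32, LAX), (33, JFK), (36, MIA)}.
Taking the difference: {(13, LHR), (20, ORD), (24, MIA), (30, ATL), (32, LAX), (33, JFK)}
Taking the difference: {(13, LHR), (20, ORD), (24, MIA), (30, ATL), (32, LAX), (33, JFK)}
Projecting to dst, pid: {(ATL, 30), (JFK, 33), (LAX, 32), (LHR, 13), (MIA, 24), (ORD, 20)}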